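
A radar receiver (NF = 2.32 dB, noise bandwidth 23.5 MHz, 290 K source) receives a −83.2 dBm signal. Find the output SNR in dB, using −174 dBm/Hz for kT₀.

Noise floor: N = −174 + 10 log₁₀(B) + NF
10 log₁₀(2.35×10⁷) = 73.71 dB
N = −174 + 73.71 + 2.32 = −97.97 dBm
SNR = P_sig − N = −83.2 − (−97.97) = 14.77 dB → 14.8 dB

14.8 dB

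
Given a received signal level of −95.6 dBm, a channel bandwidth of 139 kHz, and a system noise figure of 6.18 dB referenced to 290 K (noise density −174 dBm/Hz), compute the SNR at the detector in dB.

20.8 dB

Noise floor: N = −174 + 10 log₁₀(B) + NF
10 log₁₀(1.39×10⁵) = 51.43 dB
N = −174 + 51.43 + 6.18 = −116.39 dBm
SNR = P_sig − N = −95.6 − (−116.39) = 20.79 dB → 20.8 dB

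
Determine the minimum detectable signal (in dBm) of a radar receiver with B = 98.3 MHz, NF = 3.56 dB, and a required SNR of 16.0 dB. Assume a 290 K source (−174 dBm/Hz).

−74.5 dBm

Sensitivity = −174 + 10 log₁₀(B) + NF + SNR_min
= −174 + 79.93 + 3.56 + 16.0
= −74.51 dBm → −74.5 dBm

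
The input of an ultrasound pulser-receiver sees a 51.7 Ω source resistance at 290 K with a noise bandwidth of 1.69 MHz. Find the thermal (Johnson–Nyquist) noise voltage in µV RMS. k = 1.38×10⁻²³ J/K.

1.18 µV

V_n = √(4kTRB)
4kTRB = 4 × 1.38×10⁻²³ × 290 × 5.17×10¹ × 1.69×10⁶ = 1.40×10⁻¹² V²
V_n = √(1.40×10⁻¹²) = 1.18×10⁻⁶ V = 1.18 µV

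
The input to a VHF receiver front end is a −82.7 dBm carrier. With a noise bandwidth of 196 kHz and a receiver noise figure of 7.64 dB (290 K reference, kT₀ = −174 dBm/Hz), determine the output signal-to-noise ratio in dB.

30.7 dB

Noise floor: N = −174 + 10 log₁₀(B) + NF
10 log₁₀(1.96×10⁵) = 52.92 dB
N = −174 + 52.92 + 7.64 = −113.44 dBm
SNR = P_sig − N = −82.7 − (−113.44) = 30.74 dB → 30.7 dB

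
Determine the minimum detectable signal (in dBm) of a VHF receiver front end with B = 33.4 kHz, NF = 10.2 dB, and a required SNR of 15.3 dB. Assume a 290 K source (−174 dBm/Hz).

−103.3 dBm

Sensitivity = −174 + 10 log₁₀(B) + NF + SNR_min
= −174 + 45.24 + 10.2 + 15.3
= −103.26 dBm → −103.3 dBm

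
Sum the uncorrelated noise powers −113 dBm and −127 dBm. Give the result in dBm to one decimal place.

−112.8 dBm

Convert to linear, add, convert back:
P₁ = 5.01×10⁻¹⁵ W, P₂ = 2.00×10⁻¹⁶ W
P_tot = 5.21×10⁻¹⁵ W → 10 log₁₀(P_tot / 10⁻³) = −112.8 dBm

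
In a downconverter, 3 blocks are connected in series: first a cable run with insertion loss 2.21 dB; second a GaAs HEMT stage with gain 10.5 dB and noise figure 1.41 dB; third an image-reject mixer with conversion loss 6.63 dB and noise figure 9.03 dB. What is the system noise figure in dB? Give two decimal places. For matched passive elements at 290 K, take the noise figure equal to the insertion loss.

5.24 dB

Convert to linear (a loss of L dB is a gain of −L dB): F_i = 10^(NF_i/10), G_i = 10^(G_i,dB/10)
  Stage 1: F_1 = 10^(2.21/10) = 1.663, G_1 = 10^(−2.21/10) = 0.6012
  Stage 2: F_2 = 10^(1.41/10) = 1.384, G_2 = 10^(10.5/10) = 11.22
  Stage 3: F_3 = 10^(9.03/10) = 7.998, G_3 = 10^(−6.63/10) = 0.2173
Friis cascade:
  F = 1.663 + (1.384 − 1)/0.6012 + (7.998 − 1)/6.745 = 3.339
NF = 10 log₁₀(3.339) = 5.24 dB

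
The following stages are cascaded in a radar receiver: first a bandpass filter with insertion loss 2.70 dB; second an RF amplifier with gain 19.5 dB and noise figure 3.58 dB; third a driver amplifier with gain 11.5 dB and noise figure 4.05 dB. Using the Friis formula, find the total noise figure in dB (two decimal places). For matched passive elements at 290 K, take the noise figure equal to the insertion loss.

Convert to linear (a loss of L dB is a gain of −L dB): F_i = 10^(NF_i/10), G_i = 10^(G_i,dB/10)
  Stage 1: F_1 = 10^(2.70/10) = 1.862, G_1 = 10^(−2.70/10) = 0.5370
  Stage 2: F_2 = 10^(3.58/10) = 2.280, G_2 = 10^(19.5/10) = 89.13
  Stage 3: F_3 = 10^(4.05/10) = 2.541, G_3 = 10^(11.5/10) = 14.13
Friis cascade:
  F = 1.862 + (2.280 − 1)/0.5370 + (2.541 − 1)/47.86 = 4.278
NF = 10 log₁₀(4.278) = 6.31 dB

6.31 dB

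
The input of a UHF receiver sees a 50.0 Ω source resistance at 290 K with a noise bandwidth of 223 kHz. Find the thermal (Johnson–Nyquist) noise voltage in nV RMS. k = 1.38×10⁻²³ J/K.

422 nV

V_n = √(4kTRB)
4kTRB = 4 × 1.38×10⁻²³ × 290 × 5.00×10¹ × 2.23×10⁵ = 1.78×10⁻¹³ V²
V_n = √(1.78×10⁻¹³) = 4.22×10⁻⁷ V = 422 nV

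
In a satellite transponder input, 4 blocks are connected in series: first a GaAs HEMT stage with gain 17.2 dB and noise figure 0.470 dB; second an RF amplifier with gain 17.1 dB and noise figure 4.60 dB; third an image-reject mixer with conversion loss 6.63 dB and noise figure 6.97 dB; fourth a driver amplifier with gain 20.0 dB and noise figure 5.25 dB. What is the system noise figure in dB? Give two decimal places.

0.63 dB

Convert to linear (a loss of L dB is a gain of −L dB): F_i = 10^(NF_i/10), G_i = 10^(G_i,dB/10)
  Stage 1: F_1 = 10^(0.470/10) = 1.114, G_1 = 10^(17.2/10) = 52.48
  Stage 2: F_2 = 10^(4.60/10) = 2.884, G_2 = 10^(17.1/10) = 51.29
  Stage 3: F_3 = 10^(6.97/10) = 4.977, G_3 = 10^(−6.63/10) = 0.2173
  Stage 4: F_4 = 10^(5.25/10) = 3.350, G_4 = 10^(20.0/10) = 100.0
Friis cascade:
  F = 1.114 + (2.884 − 1)/52.48 + (4.977 − 1)/2692 + (3.350 − 1)/584.8 = 1.156
NF = 10 log₁₀(1.156) = 0.63 dB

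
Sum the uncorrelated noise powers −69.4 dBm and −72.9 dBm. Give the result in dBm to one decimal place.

−67.8 dBm

Convert to linear, add, convert back:
P₁ = 1.15×10⁻¹⁰ W, P₂ = 5.13×10⁻¹¹ W
P_tot = 1.66×10⁻¹⁰ W → 10 log₁₀(P_tot / 10⁻³) = −67.8 dBm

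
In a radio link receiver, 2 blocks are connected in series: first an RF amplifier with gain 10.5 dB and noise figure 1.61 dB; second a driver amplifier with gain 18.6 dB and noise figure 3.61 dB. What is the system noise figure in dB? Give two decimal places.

1.94 dB

Convert to linear (a loss of L dB is a gain of −L dB): F_i = 10^(NF_i/10), G_i = 10^(G_i,dB/10)
  Stage 1: F_1 = 10^(1.61/10) = 1.449, G_1 = 10^(10.5/10) = 11.22
  Stage 2: F_2 = 10^(3.61/10) = 2.296, G_2 = 10^(18.6/10) = 72.44
Friis cascade:
  F = 1.449 + (2.296 − 1)/11.22 = 1.564
NF = 10 log₁₀(1.564) = 1.94 dB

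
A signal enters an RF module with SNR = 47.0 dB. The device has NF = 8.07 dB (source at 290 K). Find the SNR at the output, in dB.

By definition F = SNR_in/SNR_out, so in dB: SNR_out = SNR_in − NF
SNR_out = 47.0 − 8.07 = 38.93 dB

38.93 dB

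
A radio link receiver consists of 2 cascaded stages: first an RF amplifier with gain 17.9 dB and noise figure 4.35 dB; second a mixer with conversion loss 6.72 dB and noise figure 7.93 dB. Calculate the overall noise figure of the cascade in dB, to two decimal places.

4.48 dB

Convert to linear (a loss of L dB is a gain of −L dB): F_i = 10^(NF_i/10), G_i = 10^(G_i,dB/10)
  Stage 1: F_1 = 10^(4.35/10) = 2.723, G_1 = 10^(17.9/10) = 61.66
  Stage 2: F_2 = 10^(7.93/10) = 6.209, G_2 = 10^(−6.72/10) = 0.2128
Friis cascade:
  F = 2.723 + (6.209 − 1)/61.66 = 2.807
NF = 10 log₁₀(2.807) = 4.48 dB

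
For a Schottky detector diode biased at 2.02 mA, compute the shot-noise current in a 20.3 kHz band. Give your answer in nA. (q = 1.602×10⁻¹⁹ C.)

3.62 nA

I_n = √(2qI·B)
2qI·B = 2 × 1.602×10⁻¹⁹ × 2.02×10⁻³ × 2.03×10⁴ = 1.31×10⁻¹⁷ A²
I_n = √(1.31×10⁻¹⁷) = 3.62×10⁻⁹ A = 3.62 nA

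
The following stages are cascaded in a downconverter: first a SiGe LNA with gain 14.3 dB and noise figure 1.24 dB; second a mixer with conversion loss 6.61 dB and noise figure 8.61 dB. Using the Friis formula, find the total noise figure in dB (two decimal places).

1.94 dB

Convert to linear (a loss of L dB is a gain of −L dB): F_i = 10^(NF_i/10), G_i = 10^(G_i,dB/10)
  Stage 1: F_1 = 10^(1.24/10) = 1.330, G_1 = 10^(14.3/10) = 26.92
  Stage 2: F_2 = 10^(8.61/10) = 7.261, G_2 = 10^(−6.61/10) = 0.2183
Friis cascade:
  F = 1.330 + (7.261 − 1)/26.92 = 1.563
NF = 10 log₁₀(1.563) = 1.94 dB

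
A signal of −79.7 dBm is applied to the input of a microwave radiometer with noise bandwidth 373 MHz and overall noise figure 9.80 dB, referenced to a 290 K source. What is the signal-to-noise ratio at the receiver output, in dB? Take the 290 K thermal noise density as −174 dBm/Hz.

Noise floor: N = −174 + 10 log₁₀(B) + NF
10 log₁₀(3.73×10⁸) = 85.72 dB
N = −174 + 85.72 + 9.80 = −78.48 dBm
SNR = P_sig − N = −79.7 − (−78.48) = −1.22 dB → −1.2 dB

−1.2 dB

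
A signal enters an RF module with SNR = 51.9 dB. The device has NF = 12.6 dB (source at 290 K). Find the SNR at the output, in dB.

39.3 dB

By definition F = SNR_in/SNR_out, so in dB: SNR_out = SNR_in − NF
SNR_out = 51.9 − 12.6 = 39.3 dB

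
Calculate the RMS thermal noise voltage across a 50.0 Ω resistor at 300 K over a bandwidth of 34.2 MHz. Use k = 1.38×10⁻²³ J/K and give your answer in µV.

V_n = √(4kTRB)
4kTRB = 4 × 1.38×10⁻²³ × 300 × 5.00×10¹ × 3.42×10⁷ = 2.83×10⁻¹¹ V²
V_n = √(2.83×10⁻¹¹) = 5.32×10⁻⁶ V = 5.32 µV

5.32 µV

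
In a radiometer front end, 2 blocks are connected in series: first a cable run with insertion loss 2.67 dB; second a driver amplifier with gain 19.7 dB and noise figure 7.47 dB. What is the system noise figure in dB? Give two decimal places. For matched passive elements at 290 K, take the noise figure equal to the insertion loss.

10.14 dB

Convert to linear (a loss of L dB is a gain of −L dB): F_i = 10^(NF_i/10), G_i = 10^(G_i,dB/10)
  Stage 1: F_1 = 10^(2.67/10) = 1.849, G_1 = 10^(−2.67/10) = 0.5408
  Stage 2: F_2 = 10^(7.47/10) = 5.585, G_2 = 10^(19.7/10) = 93.33
Friis cascade:
  F = 1.849 + (5.585 − 1)/0.5408 = 10.33
NF = 10 log₁₀(10.33) = 10.14 dB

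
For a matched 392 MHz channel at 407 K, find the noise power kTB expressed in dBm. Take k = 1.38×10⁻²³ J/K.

P_n = kTB = 1.38×10⁻²³ × 407 × 3.92×10⁸ = 2.20×10⁻¹² W
In dBm: 10 log₁₀(2.20×10⁻¹² / 10⁻³) = −86.6 dBm

−86.6 dBm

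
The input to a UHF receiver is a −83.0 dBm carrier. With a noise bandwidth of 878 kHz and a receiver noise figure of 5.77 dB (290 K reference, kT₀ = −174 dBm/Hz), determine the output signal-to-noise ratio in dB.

Noise floor: N = −174 + 10 log₁₀(B) + NF
10 log₁₀(8.78×10⁵) = 59.43 dB
N = −174 + 59.43 + 5.77 = −108.80 dBm
SNR = P_sig − N = −83.0 − (−108.80) = 25.80 dB → 25.8 dB

25.8 dB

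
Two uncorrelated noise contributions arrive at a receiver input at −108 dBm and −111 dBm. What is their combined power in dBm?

Convert to linear, add, convert back:
P₁ = 1.58×10⁻¹⁴ W, P₂ = 7.94×10⁻¹⁵ W
P_tot = 2.38×10⁻¹⁴ W → 10 log₁₀(P_tot / 10⁻³) = −106.2 dBm

−106.2 dBm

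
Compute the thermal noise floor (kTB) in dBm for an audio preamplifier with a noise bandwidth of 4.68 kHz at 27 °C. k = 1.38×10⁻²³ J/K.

T = 27 °C + 273.15 = 300.15 K
P_n = kTB = 1.38×10⁻²³ × 300.15 × 4.68×10³ = 1.94×10⁻¹⁷ W
In dBm: 10 log₁₀(1.94×10⁻¹⁷ / 10⁻³) = −137.1 dBm

−137.1 dBm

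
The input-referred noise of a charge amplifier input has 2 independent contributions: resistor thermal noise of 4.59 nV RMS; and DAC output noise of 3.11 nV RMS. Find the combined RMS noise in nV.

5.54 nV

Uncorrelated sources add in power (mean-square): V_tot = √(ΣV_i²)
V_tot = √[(4.59×10⁻⁹)² + (3.11×10⁻⁹)²] = 5.54×10⁻⁹ V = 5.54 nV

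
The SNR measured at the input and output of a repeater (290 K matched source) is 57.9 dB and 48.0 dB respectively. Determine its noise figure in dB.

NF (dB) = SNR_in(dB) − SNR_out(dB) when the source is at T₀
NF = 57.9 − 48.0 = 9.9 dB

9.9 dB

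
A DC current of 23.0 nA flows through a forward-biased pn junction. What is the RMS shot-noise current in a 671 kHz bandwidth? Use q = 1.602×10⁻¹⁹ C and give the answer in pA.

I_n = √(2qI·B)
2qI·B = 2 × 1.602×10⁻¹⁹ × 2.30×10⁻⁸ × 6.71×10⁵ = 4.94×10⁻²¹ A²
I_n = √(4.94×10⁻²¹) = 7.03×10⁻¹¹ A = 70.3 pA

70.3 pA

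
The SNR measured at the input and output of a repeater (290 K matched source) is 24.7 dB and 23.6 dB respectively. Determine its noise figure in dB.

1.1 dB

NF (dB) = SNR_in(dB) − SNR_out(dB) when the source is at T₀
NF = 24.7 − 23.6 = 1.1 dB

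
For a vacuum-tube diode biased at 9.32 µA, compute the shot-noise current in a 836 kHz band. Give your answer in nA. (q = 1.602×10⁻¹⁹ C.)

1.58 nA

I_n = √(2qI·B)
2qI·B = 2 × 1.602×10⁻¹⁹ × 9.32×10⁻⁶ × 8.36×10⁵ = 2.50×10⁻¹⁸ A²
I_n = √(2.50×10⁻¹⁸) = 1.58×10⁻⁹ A = 1.58 nA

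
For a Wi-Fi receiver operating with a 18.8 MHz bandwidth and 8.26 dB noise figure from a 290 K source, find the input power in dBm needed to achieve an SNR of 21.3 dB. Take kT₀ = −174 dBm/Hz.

−71.7 dBm

Sensitivity = −174 + 10 log₁₀(B) + NF + SNR_min
= −174 + 72.74 + 8.26 + 21.3
= −71.70 dBm → −71.7 dBm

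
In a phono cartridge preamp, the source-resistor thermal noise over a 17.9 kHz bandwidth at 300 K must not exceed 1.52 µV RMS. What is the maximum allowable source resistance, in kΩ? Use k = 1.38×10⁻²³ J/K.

Johnson–Nyquist: V_n = √(4kTRB) ⇒ R = V_n² / (4kTB)
4kTB = 4 × 1.38×10⁻²³ × 300 × 1.79×10⁴ = 2.96×10⁻¹⁶
R = (1.52×10⁻⁶)² / 2.96×10⁻¹⁶ = 7.79×10³ Ω = 7.79 kΩ

7.79 kΩ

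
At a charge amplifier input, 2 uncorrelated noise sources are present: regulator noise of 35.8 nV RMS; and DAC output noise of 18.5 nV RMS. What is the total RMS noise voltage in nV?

Uncorrelated sources add in power (mean-square): V_tot = √(ΣV_i²)
V_tot = √[(3.58×10⁻⁸)² + (1.85×10⁻⁸)²] = 4.03×10⁻⁸ V = 40.3 nV

40.3 nV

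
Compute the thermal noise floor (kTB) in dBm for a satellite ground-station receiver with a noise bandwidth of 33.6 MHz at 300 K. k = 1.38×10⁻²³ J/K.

−98.6 dBm

P_n = kTB = 1.38×10⁻²³ × 300 × 3.36×10⁷ = 1.39×10⁻¹³ W
In dBm: 10 log₁₀(1.39×10⁻¹³ / 10⁻³) = −98.6 dBm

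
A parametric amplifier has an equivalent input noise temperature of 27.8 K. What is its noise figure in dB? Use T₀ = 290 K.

0.398 dB

F = 1 + T_e/T₀ = 1 + 27.8/290 = 1.09586
NF = 10 log₁₀(1.09586) = 0.398 dB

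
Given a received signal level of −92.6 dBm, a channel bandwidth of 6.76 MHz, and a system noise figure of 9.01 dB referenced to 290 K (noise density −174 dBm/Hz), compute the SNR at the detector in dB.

Noise floor: N = −174 + 10 log₁₀(B) + NF
10 log₁₀(6.76×10⁶) = 68.3 dB
N = −174 + 68.3 + 9.01 = −96.69 dBm
SNR = P_sig − N = −92.6 − (−96.69) = 4.09 dB → 4.1 dB

4.1 dB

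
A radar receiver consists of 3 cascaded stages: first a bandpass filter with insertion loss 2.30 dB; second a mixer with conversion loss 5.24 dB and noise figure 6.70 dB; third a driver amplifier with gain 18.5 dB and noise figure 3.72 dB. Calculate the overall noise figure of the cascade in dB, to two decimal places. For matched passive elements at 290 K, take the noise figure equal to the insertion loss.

Convert to linear (a loss of L dB is a gain of −L dB): F_i = 10^(NF_i/10), G_i = 10^(G_i,dB/10)
  Stage 1: F_1 = 10^(2.30/10) = 1.698, G_1 = 10^(−2.30/10) = 0.5888
  Stage 2: F_2 = 10^(6.70/10) = 4.677, G_2 = 10^(−5.24/10) = 0.2992
  Stage 3: F_3 = 10^(3.72/10) = 2.355, G_3 = 10^(18.5/10) = 70.79
Friis cascade:
  F = 1.698 + (4.677 − 1)/0.5888 + (2.355 − 1)/0.1762 = 15.63
NF = 10 log₁₀(15.63) = 11.94 dB

11.94 dB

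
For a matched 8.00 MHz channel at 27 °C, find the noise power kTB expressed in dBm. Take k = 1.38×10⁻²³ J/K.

−104.8 dBm

T = 27 °C + 273.15 = 300.15 K
P_n = kTB = 1.38×10⁻²³ × 300.15 × 8.00×10⁶ = 3.31×10⁻¹⁴ W
In dBm: 10 log₁₀(3.31×10⁻¹⁴ / 10⁻³) = −104.8 dBm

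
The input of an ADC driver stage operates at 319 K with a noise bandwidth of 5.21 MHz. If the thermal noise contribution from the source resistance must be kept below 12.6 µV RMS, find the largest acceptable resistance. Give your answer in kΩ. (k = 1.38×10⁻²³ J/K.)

Johnson–Nyquist: V_n = √(4kTRB) ⇒ R = V_n² / (4kTB)
4kTB = 4 × 1.38×10⁻²³ × 319 × 5.21×10⁶ = 9.17×10⁻¹⁴
R = (1.26×10⁻⁵)² / 9.17×10⁻¹⁴ = 1.73×10³ Ω = 1.73 kΩ

1.73 kΩ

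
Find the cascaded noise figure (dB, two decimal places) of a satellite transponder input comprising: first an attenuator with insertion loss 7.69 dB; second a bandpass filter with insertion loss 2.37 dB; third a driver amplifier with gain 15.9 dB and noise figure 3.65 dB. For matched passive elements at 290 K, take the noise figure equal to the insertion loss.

Convert to linear (a loss of L dB is a gain of −L dB): F_i = 10^(NF_i/10), G_i = 10^(G_i,dB/10)
  Stage 1: F_1 = 10^(7.69/10) = 5.875, G_1 = 10^(−7.69/10) = 0.1702
  Stage 2: F_2 = 10^(2.37/10) = 1.726, G_2 = 10^(−2.37/10) = 0.5794
  Stage 3: F_3 = 10^(3.65/10) = 2.317, G_3 = 10^(15.9/10) = 38.90
Friis cascade:
  F = 5.875 + (1.726 − 1)/0.1702 + (2.317 − 1)/0.09863 = 23.50
NF = 10 log₁₀(23.50) = 13.71 dB

13.71 dB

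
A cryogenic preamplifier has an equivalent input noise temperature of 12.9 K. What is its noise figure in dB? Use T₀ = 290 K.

0.189 dB

F = 1 + T_e/T₀ = 1 + 12.9/290 = 1.04448
NF = 10 log₁₀(1.04448) = 0.189 dB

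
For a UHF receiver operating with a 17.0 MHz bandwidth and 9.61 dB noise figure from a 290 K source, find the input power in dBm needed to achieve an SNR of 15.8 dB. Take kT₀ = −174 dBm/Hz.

Sensitivity = −174 + 10 log₁₀(B) + NF + SNR_min
= −174 + 72.3 + 9.61 + 15.8
= −76.29 dBm → −76.3 dBm

−76.3 dBm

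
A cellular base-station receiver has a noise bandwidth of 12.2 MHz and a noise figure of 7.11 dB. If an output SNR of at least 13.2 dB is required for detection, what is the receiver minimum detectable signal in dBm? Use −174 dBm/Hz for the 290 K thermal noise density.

−82.8 dBm

Sensitivity = −174 + 10 log₁₀(B) + NF + SNR_min
= −174 + 70.86 + 7.11 + 13.2
= −82.83 dBm → −82.8 dBm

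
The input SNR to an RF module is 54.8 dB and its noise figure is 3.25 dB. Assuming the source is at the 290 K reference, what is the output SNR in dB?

By definition F = SNR_in/SNR_out, so in dB: SNR_out = SNR_in − NF
SNR_out = 54.8 − 3.25 = 51.55 dB

51.55 dB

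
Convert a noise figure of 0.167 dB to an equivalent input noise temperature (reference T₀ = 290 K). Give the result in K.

F = 10^(0.167/10) = 1.0392
T_e = (F − 1)·T₀ = (1.0392 − 1) × 290 = 11.4 K

11.4 K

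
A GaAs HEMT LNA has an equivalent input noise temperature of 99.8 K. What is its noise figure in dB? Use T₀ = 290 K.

1.28 dB

F = 1 + T_e/T₀ = 1 + 99.8/290 = 1.34414
NF = 10 log₁₀(1.34414) = 1.28 dB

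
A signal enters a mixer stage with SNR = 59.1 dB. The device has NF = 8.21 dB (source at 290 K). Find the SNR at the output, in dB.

50.89 dB

By definition F = SNR_in/SNR_out, so in dB: SNR_out = SNR_in − NF
SNR_out = 59.1 − 8.21 = 50.89 dB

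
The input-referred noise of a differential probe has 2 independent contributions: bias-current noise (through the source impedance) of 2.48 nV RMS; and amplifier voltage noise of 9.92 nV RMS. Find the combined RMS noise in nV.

10.2 nV

Uncorrelated sources add in power (mean-square): V_tot = √(ΣV_i²)
V_tot = √[(2.48×10⁻⁹)² + (9.92×10⁻⁹)²] = 1.02×10⁻⁸ V = 10.2 nV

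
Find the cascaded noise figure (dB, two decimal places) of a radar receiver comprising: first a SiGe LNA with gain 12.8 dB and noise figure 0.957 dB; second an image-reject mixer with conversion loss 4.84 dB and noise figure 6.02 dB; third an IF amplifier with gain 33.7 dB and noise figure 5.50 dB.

Convert to linear (a loss of L dB is a gain of −L dB): F_i = 10^(NF_i/10), G_i = 10^(G_i,dB/10)
  Stage 1: F_1 = 10^(0.957/10) = 1.247, G_1 = 10^(12.8/10) = 19.05
  Stage 2: F_2 = 10^(6.02/10) = 3.999, G_2 = 10^(−4.84/10) = 0.3281
  Stage 3: F_3 = 10^(5.50/10) = 3.548, G_3 = 10^(33.7/10) = 2344
Friis cascade:
  F = 1.247 + (3.999 − 1)/19.05 + (3.548 − 1)/6.252 = 1.812
NF = 10 log₁₀(1.812) = 2.58 dB

2.58 dB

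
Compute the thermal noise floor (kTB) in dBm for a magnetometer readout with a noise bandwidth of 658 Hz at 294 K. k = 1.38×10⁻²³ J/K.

−145.7 dBm

P_n = kTB = 1.38×10⁻²³ × 294 × 6.58×10² = 2.67×10⁻¹⁸ W
In dBm: 10 log₁₀(2.67×10⁻¹⁸ / 10⁻³) = −145.7 dBm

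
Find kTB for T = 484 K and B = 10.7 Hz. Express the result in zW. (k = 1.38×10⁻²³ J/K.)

71.5 zW

P_n = kTB = 1.38×10⁻²³ × 484 × 1.07×10¹ = 7.15×10⁻²⁰ W = 71.5 zW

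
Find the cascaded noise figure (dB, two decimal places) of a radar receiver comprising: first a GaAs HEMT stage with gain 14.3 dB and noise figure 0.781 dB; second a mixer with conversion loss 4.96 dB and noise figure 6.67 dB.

Convert to linear (a loss of L dB is a gain of −L dB): F_i = 10^(NF_i/10), G_i = 10^(G_i,dB/10)
  Stage 1: F_1 = 10^(0.781/10) = 1.197, G_1 = 10^(14.3/10) = 26.92
  Stage 2: F_2 = 10^(6.67/10) = 4.645, G_2 = 10^(−4.96/10) = 0.3192
Friis cascade:
  F = 1.197 + (4.645 − 1)/26.92 = 1.332
NF = 10 log₁₀(1.332) = 1.25 dB

1.25 dB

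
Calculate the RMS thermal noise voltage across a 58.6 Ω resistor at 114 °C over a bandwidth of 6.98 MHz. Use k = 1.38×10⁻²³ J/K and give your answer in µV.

2.96 µV

T = 114 °C + 273.15 = 387.15 K
V_n = √(4kTRB)
4kTRB = 4 × 1.38×10⁻²³ × 387.15 × 5.86×10¹ × 6.98×10⁶ = 8.74×10⁻¹² V²
V_n = √(8.74×10⁻¹²) = 2.96×10⁻⁶ V = 2.96 µV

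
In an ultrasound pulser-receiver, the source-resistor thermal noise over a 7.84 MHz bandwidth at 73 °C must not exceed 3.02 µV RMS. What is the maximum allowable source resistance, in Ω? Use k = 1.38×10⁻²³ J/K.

60.9 Ω

T = 73 °C + 273.15 = 346.15 K
Johnson–Nyquist: V_n = √(4kTRB) ⇒ R = V_n² / (4kTB)
4kTB = 4 × 1.38×10⁻²³ × 346.15 × 7.84×10⁶ = 1.50×10⁻¹³
R = (3.02×10⁻⁶)² / 1.50×10⁻¹³ = 6.09×10¹ Ω = 60.9 Ω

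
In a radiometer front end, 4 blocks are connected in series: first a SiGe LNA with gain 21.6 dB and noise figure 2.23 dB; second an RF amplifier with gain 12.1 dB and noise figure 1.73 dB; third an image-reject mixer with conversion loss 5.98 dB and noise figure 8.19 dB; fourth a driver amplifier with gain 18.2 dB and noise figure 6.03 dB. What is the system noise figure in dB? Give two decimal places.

Convert to linear (a loss of L dB is a gain of −L dB): F_i = 10^(NF_i/10), G_i = 10^(G_i,dB/10)
  Stage 1: F_1 = 10^(2.23/10) = 1.671, G_1 = 10^(21.6/10) = 144.5
  Stage 2: F_2 = 10^(1.73/10) = 1.489, G_2 = 10^(12.1/10) = 16.22
  Stage 3: F_3 = 10^(8.19/10) = 6.592, G_3 = 10^(−5.98/10) = 0.2523
  Stage 4: F_4 = 10^(6.03/10) = 4.009, G_4 = 10^(18.2/10) = 66.07
Friis cascade:
  F = 1.671 + (1.489 − 1)/144.5 + (6.592 − 1)/2344 + (4.009 − 1)/591.6 = 1.682
NF = 10 log₁₀(1.682) = 2.26 dB

2.26 dB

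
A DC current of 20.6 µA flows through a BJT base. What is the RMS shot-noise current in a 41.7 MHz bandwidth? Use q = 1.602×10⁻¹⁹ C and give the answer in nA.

16.6 nA

I_n = √(2qI·B)
2qI·B = 2 × 1.602×10⁻¹⁹ × 2.06×10⁻⁵ × 4.17×10⁷ = 2.75×10⁻¹⁶ A²
I_n = √(2.75×10⁻¹⁶) = 1.66×10⁻⁸ A = 16.6 nA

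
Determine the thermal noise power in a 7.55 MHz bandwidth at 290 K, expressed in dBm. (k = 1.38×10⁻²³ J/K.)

−105.2 dBm

P_n = kTB = 1.38×10⁻²³ × 290 × 7.55×10⁶ = 3.02×10⁻¹⁴ W
In dBm: 10 log₁₀(3.02×10⁻¹⁴ / 10⁻³) = −105.2 dBm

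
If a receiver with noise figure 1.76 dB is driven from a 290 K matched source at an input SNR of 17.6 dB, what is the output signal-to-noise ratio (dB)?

15.84 dB

By definition F = SNR_in/SNR_out, so in dB: SNR_out = SNR_in − NF
SNR_out = 17.6 − 1.76 = 15.84 dB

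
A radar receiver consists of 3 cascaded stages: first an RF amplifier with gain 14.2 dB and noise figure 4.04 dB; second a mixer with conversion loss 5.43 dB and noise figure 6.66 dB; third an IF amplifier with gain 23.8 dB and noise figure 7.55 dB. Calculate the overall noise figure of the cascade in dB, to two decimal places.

Convert to linear (a loss of L dB is a gain of −L dB): F_i = 10^(NF_i/10), G_i = 10^(G_i,dB/10)
  Stage 1: F_1 = 10^(4.04/10) = 2.535, G_1 = 10^(14.2/10) = 26.30
  Stage 2: F_2 = 10^(6.66/10) = 4.634, G_2 = 10^(−5.43/10) = 0.2864
  Stage 3: F_3 = 10^(7.55/10) = 5.689, G_3 = 10^(23.8/10) = 239.9
Friis cascade:
  F = 2.535 + (4.634 − 1)/26.30 + (5.689 − 1)/7.534 = 3.296
NF = 10 log₁₀(3.296) = 5.18 dB

5.18 dB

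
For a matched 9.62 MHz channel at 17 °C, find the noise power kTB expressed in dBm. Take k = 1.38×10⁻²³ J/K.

T = 17 °C + 273.15 = 290.15 K
P_n = kTB = 1.38×10⁻²³ × 290.15 × 9.62×10⁶ = 3.85×10⁻¹⁴ W
In dBm: 10 log₁₀(3.85×10⁻¹⁴ / 10⁻³) = −104.1 dBm

−104.1 dBm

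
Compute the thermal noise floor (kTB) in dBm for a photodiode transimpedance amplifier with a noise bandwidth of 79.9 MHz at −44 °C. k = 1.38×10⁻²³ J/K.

T = −44 °C + 273.15 = 229.15 K
P_n = kTB = 1.38×10⁻²³ × 229.15 × 7.99×10⁷ = 2.53×10⁻¹³ W
In dBm: 10 log₁₀(2.53×10⁻¹³ / 10⁻³) = −96.0 dBm

−96.0 dBm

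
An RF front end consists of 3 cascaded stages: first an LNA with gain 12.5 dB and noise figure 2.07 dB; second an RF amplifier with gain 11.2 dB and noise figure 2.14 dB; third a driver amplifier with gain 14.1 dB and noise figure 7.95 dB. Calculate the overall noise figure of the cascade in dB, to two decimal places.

Convert to linear (a loss of L dB is a gain of −L dB): F_i = 10^(NF_i/10), G_i = 10^(G_i,dB/10)
  Stage 1: F_1 = 10^(2.07/10) = 1.611, G_1 = 10^(12.5/10) = 17.78
  Stage 2: F_2 = 10^(2.14/10) = 1.637, G_2 = 10^(11.2/10) = 13.18
  Stage 3: F_3 = 10^(7.95/10) = 6.237, G_3 = 10^(14.1/10) = 25.70
Friis cascade:
  F = 1.611 + (1.637 − 1)/17.78 + (6.237 − 1)/234.4 = 1.669
NF = 10 log₁₀(1.669) = 2.22 dB

2.22 dB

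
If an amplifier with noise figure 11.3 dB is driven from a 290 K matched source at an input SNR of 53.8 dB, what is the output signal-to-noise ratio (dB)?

By definition F = SNR_in/SNR_out, so in dB: SNR_out = SNR_in − NF
SNR_out = 53.8 − 11.3 = 42.5 dB

42.5 dB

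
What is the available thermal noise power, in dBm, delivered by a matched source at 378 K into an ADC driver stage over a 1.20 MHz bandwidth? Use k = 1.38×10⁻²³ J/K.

−112.0 dBm

P_n = kTB = 1.38×10⁻²³ × 378 × 1.20×10⁶ = 6.26×10⁻¹⁵ W
In dBm: 10 log₁₀(6.26×10⁻¹⁵ / 10⁻³) = −112.0 dBm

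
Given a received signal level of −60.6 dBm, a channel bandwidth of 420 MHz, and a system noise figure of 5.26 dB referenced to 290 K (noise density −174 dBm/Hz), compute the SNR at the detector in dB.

Noise floor: N = −174 + 10 log₁₀(B) + NF
10 log₁₀(4.20×10⁸) = 86.23 dB
N = −174 + 86.23 + 5.26 = −82.51 dBm
SNR = P_sig − N = −60.6 − (−82.51) = 21.91 dB → 21.9 dB

21.9 dB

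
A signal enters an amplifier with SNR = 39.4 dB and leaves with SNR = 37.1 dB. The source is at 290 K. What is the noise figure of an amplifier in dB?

2.3 dB

NF (dB) = SNR_in(dB) − SNR_out(dB) when the source is at T₀
NF = 39.4 − 37.1 = 2.3 dB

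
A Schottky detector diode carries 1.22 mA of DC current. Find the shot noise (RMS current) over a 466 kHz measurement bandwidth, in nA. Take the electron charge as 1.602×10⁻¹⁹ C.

13.5 nA

I_n = √(2qI·B)
2qI·B = 2 × 1.602×10⁻¹⁹ × 1.22×10⁻³ × 4.66×10⁵ = 1.82×10⁻¹⁶ A²
I_n = √(1.82×10⁻¹⁶) = 1.35×10⁻⁸ A = 13.5 nA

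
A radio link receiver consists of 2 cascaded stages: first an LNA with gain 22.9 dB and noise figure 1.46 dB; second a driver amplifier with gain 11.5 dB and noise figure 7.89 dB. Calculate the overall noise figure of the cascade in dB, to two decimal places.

1.54 dB

Convert to linear (a loss of L dB is a gain of −L dB): F_i = 10^(NF_i/10), G_i = 10^(G_i,dB/10)
  Stage 1: F_1 = 10^(1.46/10) = 1.400, G_1 = 10^(22.9/10) = 195.0
  Stage 2: F_2 = 10^(7.89/10) = 6.152, G_2 = 10^(11.5/10) = 14.13
Friis cascade:
  F = 1.400 + (6.152 − 1)/195.0 = 1.426
NF = 10 log₁₀(1.426) = 1.54 dB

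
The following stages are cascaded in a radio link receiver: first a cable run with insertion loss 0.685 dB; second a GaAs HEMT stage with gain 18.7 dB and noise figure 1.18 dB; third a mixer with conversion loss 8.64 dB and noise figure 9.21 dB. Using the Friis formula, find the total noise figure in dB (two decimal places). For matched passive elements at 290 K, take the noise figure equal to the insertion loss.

2.18 dB

Convert to linear (a loss of L dB is a gain of −L dB): F_i = 10^(NF_i/10), G_i = 10^(G_i,dB/10)
  Stage 1: F_1 = 10^(0.685/10) = 1.171, G_1 = 10^(−0.685/10) = 0.8541
  Stage 2: F_2 = 10^(1.18/10) = 1.312, G_2 = 10^(18.7/10) = 74.13
  Stage 3: F_3 = 10^(9.21/10) = 8.337, G_3 = 10^(−8.64/10) = 0.1368
Friis cascade:
  F = 1.171 + (1.312 − 1)/0.8541 + (8.337 − 1)/63.31 = 1.652
NF = 10 log₁₀(1.652) = 2.18 dB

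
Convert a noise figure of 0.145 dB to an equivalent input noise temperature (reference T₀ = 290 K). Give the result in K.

9.85 K

F = 10^(0.145/10) = 1.03395
T_e = (F − 1)·T₀ = (1.03395 − 1) × 290 = 9.85 K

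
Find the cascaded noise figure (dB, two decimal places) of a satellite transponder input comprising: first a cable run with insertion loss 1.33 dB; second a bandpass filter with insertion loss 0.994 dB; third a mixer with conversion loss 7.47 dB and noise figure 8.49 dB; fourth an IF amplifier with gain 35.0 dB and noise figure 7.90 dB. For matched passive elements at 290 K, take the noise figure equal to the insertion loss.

17.88 dB

Convert to linear (a loss of L dB is a gain of −L dB): F_i = 10^(NF_i/10), G_i = 10^(G_i,dB/10)
  Stage 1: F_1 = 10^(1.33/10) = 1.358, G_1 = 10^(−1.33/10) = 0.7362
  Stage 2: F_2 = 10^(0.994/10) = 1.257, G_2 = 10^(−0.994/10) = 0.7954
  Stage 3: F_3 = 10^(8.49/10) = 7.063, G_3 = 10^(−7.47/10) = 0.1791
  Stage 4: F_4 = 10^(7.90/10) = 6.166, G_4 = 10^(35.0/10) = 3162
Friis cascade:
  F = 1.358 + (1.257 − 1)/0.7362 + (7.063 − 1)/0.5856 + (6.166 − 1)/0.1049 = 61.33
NF = 10 log₁₀(61.33) = 17.88 dB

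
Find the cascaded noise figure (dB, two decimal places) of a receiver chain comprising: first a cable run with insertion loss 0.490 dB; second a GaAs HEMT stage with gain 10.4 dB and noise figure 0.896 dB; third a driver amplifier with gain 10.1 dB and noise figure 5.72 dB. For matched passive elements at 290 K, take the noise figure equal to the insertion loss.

2.19 dB

Convert to linear (a loss of L dB is a gain of −L dB): F_i = 10^(NF_i/10), G_i = 10^(G_i,dB/10)
  Stage 1: F_1 = 10^(0.490/10) = 1.119, G_1 = 10^(−0.490/10) = 0.8933
  Stage 2: F_2 = 10^(0.896/10) = 1.229, G_2 = 10^(10.4/10) = 10.96
  Stage 3: F_3 = 10^(5.72/10) = 3.733, G_3 = 10^(10.1/10) = 10.23
Friis cascade:
  F = 1.119 + (1.229 − 1)/0.8933 + (3.733 − 1)/9.795 = 1.655
NF = 10 log₁₀(1.655) = 2.19 dB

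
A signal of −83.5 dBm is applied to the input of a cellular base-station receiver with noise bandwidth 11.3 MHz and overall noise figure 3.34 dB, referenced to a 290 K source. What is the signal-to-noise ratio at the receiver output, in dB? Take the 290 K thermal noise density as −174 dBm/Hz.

Noise floor: N = −174 + 10 log₁₀(B) + NF
10 log₁₀(1.13×10⁷) = 70.53 dB
N = −174 + 70.53 + 3.34 = −100.13 dBm
SNR = P_sig − N = −83.5 − (−100.13) = 16.63 dB → 16.6 dB

16.6 dB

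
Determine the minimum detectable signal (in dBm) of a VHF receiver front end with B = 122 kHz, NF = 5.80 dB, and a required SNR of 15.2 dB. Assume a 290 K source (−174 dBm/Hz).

−102.1 dBm

Sensitivity = −174 + 10 log₁₀(B) + NF + SNR_min
= −174 + 50.86 + 5.80 + 15.2
= −102.14 dBm → −102.1 dBm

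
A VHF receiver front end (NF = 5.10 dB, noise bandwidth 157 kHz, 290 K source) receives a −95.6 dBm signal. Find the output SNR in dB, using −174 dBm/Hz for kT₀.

Noise floor: N = −174 + 10 log₁₀(B) + NF
10 log₁₀(1.57×10⁵) = 51.96 dB
N = −174 + 51.96 + 5.10 = −116.94 dBm
SNR = P_sig − N = −95.6 − (−116.94) = 21.34 dB → 21.3 dB

21.3 dB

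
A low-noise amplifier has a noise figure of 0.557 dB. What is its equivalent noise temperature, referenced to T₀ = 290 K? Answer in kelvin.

F = 10^(0.557/10) = 1.13684
T_e = (F − 1)·T₀ = (1.13684 − 1) × 290 = 39.7 K

39.7 K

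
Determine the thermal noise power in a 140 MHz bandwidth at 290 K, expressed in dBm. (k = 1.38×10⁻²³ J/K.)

−92.5 dBm

P_n = kTB = 1.38×10⁻²³ × 290 × 1.40×10⁸ = 5.60×10⁻¹³ W
In dBm: 10 log₁₀(5.60×10⁻¹³ / 10⁻³) = −92.5 dBm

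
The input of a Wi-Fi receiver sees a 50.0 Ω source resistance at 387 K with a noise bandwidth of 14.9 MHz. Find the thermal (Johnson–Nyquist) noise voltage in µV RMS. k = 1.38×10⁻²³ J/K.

V_n = √(4kTRB)
4kTRB = 4 × 1.38×10⁻²³ × 387 × 5.00×10¹ × 1.49×10⁷ = 1.59×10⁻¹¹ V²
V_n = √(1.59×10⁻¹¹) = 3.99×10⁻⁶ V = 3.99 µV

3.99 µV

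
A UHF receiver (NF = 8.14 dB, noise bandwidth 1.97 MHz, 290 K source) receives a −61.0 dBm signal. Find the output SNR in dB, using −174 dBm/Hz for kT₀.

Noise floor: N = −174 + 10 log₁₀(B) + NF
10 log₁₀(1.97×10⁶) = 62.94 dB
N = −174 + 62.94 + 8.14 = −102.92 dBm
SNR = P_sig − N = −61.0 − (−102.92) = 41.92 dB → 41.9 dB

41.9 dB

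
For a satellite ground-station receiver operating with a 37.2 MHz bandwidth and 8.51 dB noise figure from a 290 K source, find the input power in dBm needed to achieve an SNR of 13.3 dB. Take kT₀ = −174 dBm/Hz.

Sensitivity = −174 + 10 log₁₀(B) + NF + SNR_min
= −174 + 75.71 + 8.51 + 13.3
= −76.48 dBm → −76.5 dBm

−76.5 dBm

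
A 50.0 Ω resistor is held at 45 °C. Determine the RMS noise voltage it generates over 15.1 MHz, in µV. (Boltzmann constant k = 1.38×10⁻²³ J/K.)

T = 45 °C + 273.15 = 318.15 K
V_n = √(4kTRB)
4kTRB = 4 × 1.38×10⁻²³ × 318.15 × 5.00×10¹ × 1.51×10⁷ = 1.33×10⁻¹¹ V²
V_n = √(1.33×10⁻¹¹) = 3.64×10⁻⁶ V = 3.64 µV

3.64 µV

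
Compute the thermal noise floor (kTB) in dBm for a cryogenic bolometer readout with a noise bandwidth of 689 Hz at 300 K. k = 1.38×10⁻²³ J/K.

P_n = kTB = 1.38×10⁻²³ × 300 × 6.89×10² = 2.85×10⁻¹⁸ W
In dBm: 10 log₁₀(2.85×10⁻¹⁸ / 10⁻³) = −145.4 dBm

−145.4 dBm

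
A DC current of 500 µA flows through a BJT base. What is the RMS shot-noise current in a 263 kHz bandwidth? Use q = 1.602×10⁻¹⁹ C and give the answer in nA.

I_n = √(2qI·B)
2qI·B = 2 × 1.602×10⁻¹⁹ × 5.00×10⁻⁴ × 2.63×10⁵ = 4.21×10⁻¹⁷ A²
I_n = √(4.21×10⁻¹⁷) = 6.49×10⁻⁹ A = 6.49 nA

6.49 nA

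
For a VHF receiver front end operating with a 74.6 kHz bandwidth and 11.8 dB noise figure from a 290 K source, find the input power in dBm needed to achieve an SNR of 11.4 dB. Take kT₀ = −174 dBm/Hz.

Sensitivity = −174 + 10 log₁₀(B) + NF + SNR_min
= −174 + 48.73 + 11.8 + 11.4
= −102.07 dBm → −102.1 dBm

−102.1 dBm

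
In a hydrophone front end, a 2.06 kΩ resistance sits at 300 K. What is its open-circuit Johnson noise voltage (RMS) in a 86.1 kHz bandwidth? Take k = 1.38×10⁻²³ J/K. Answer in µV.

V_n = √(4kTRB)
4kTRB = 4 × 1.38×10⁻²³ × 300 × 2.06×10³ × 8.61×10⁴ = 2.94×10⁻¹² V²
V_n = √(2.94×10⁻¹²) = 1.71×10⁻⁶ V = 1.71 µV

1.71 µV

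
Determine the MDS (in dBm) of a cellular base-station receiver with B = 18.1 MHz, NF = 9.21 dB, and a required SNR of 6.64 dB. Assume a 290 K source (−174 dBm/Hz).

Sensitivity = −174 + 10 log₁₀(B) + NF + SNR_min
= −174 + 72.58 + 9.21 + 6.64
= −85.57 dBm → −85.6 dBm

−85.6 dBm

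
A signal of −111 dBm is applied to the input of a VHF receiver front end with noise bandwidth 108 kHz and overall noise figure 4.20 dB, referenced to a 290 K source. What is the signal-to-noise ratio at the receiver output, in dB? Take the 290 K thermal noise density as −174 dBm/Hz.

Noise floor: N = −174 + 10 log₁₀(B) + NF
10 log₁₀(1.08×10⁵) = 50.33 dB
N = −174 + 50.33 + 4.20 = −119.47 dBm
SNR = P_sig − N = −111 − (−119.47) = 8.47 dB → 8.5 dB

8.5 dB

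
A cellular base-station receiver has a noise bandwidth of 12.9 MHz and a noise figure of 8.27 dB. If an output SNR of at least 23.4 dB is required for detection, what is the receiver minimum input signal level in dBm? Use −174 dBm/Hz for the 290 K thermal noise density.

−71.2 dBm

Sensitivity = −174 + 10 log₁₀(B) + NF + SNR_min
= −174 + 71.11 + 8.27 + 23.4
= −71.22 dBm → −71.2 dBm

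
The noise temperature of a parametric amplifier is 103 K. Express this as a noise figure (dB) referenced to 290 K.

F = 1 + T_e/T₀ = 1 + 103/290 = 1.35517
NF = 10 log₁₀(1.35517) = 1.32 dB

1.32 dB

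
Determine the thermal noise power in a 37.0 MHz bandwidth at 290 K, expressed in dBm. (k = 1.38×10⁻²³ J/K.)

−98.3 dBm

P_n = kTB = 1.38×10⁻²³ × 290 × 3.70×10⁷ = 1.48×10⁻¹³ W
In dBm: 10 log₁₀(1.48×10⁻¹³ / 10⁻³) = −98.3 dBm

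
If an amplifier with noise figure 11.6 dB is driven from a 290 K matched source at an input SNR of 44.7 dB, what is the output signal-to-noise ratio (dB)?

By definition F = SNR_in/SNR_out, so in dB: SNR_out = SNR_in − NF
SNR_out = 44.7 − 11.6 = 33.1 dB

33.1 dB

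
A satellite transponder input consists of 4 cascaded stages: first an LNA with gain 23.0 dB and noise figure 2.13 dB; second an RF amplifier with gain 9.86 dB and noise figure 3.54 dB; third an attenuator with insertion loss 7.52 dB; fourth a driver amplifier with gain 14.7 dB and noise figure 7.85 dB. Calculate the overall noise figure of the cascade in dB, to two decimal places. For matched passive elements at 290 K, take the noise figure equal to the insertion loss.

2.19 dB

Convert to linear (a loss of L dB is a gain of −L dB): F_i = 10^(NF_i/10), G_i = 10^(G_i,dB/10)
  Stage 1: F_1 = 10^(2.13/10) = 1.633, G_1 = 10^(23.0/10) = 199.5
  Stage 2: F_2 = 10^(3.54/10) = 2.259, G_2 = 10^(9.86/10) = 9.683
  Stage 3: F_3 = 10^(7.52/10) = 5.649, G_3 = 10^(−7.52/10) = 0.1770
  Stage 4: F_4 = 10^(7.85/10) = 6.095, G_4 = 10^(14.7/10) = 29.51
Friis cascade:
  F = 1.633 + (2.259 − 1)/199.5 + (5.649 − 1)/1932 + (6.095 − 1)/342.0 = 1.657
NF = 10 log₁₀(1.657) = 2.19 dB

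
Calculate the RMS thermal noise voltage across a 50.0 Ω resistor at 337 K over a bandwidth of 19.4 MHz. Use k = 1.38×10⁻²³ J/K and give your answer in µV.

V_n = √(4kTRB)
4kTRB = 4 × 1.38×10⁻²³ × 337 × 5.00×10¹ × 1.94×10⁷ = 1.80×10⁻¹¹ V²
V_n = √(1.80×10⁻¹¹) = 4.25×10⁻⁶ V = 4.25 µV

4.25 µV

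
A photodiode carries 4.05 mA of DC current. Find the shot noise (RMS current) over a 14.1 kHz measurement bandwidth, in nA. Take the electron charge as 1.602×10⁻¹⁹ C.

I_n = √(2qI·B)
2qI·B = 2 × 1.602×10⁻¹⁹ × 4.05×10⁻³ × 1.41×10⁴ = 1.83×10⁻¹⁷ A²
I_n = √(1.83×10⁻¹⁷) = 4.28×10⁻⁹ A = 4.28 nA

4.28 nA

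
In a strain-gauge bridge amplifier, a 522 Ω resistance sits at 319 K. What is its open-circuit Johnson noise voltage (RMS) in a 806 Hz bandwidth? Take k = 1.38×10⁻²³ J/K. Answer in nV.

V_n = √(4kTRB)
4kTRB = 4 × 1.38×10⁻²³ × 319 × 5.22×10² × 8.06×10² = 7.41×10⁻¹⁵ V²
V_n = √(7.41×10⁻¹⁵) = 8.61×10⁻⁸ V = 86.1 nV

86.1 nV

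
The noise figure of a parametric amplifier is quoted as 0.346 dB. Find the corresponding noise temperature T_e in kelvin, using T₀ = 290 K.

24.0 K

F = 10^(0.346/10) = 1.08293
T_e = (F − 1)·T₀ = (1.08293 − 1) × 290 = 24.0 K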